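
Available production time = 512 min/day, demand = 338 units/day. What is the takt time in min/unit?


Formula: Takt Time = Available Production Time / Customer Demand
Takt = 512 min/day / 338 units/day
Takt = 1.51 min/unit

1.51 min/unit


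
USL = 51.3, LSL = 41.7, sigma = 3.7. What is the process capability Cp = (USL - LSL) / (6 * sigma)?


Cp = (51.3 - 41.7) / (6 * 3.7)

0.43


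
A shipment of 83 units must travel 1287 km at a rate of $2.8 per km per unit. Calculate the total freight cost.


TC = dist * cost * units = 1287 * 2.8 * 83 = $299098.80

$299098.80


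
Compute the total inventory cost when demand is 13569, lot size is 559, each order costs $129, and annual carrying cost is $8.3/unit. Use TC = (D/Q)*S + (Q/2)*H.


TC = 13569/559 * 129 + 559/2 * 8.3

$5451.16


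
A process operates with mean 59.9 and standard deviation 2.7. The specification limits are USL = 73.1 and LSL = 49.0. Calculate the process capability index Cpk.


Cpu = (73.1 - 59.9) / (3 * 2.7) = 1.63
Cpl = (59.9 - 49.0) / (3 * 2.7) = 1.35
Cpk = min(1.63, 1.35) = 1.35

1.35


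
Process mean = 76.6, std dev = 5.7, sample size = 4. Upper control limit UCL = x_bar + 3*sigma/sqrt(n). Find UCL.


UCL = 76.6 + 3 * 5.7 / sqrt(4)

85.15


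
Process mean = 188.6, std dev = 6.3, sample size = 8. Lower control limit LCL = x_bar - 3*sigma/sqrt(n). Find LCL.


LCL = 188.6 - 3 * 6.3 / sqrt(8)

181.92


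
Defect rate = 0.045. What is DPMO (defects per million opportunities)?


DPMO = defect_rate * 1000000 = 0.045 * 1000000

45000


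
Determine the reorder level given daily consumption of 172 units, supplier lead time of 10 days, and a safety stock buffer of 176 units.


Formula: ROP = (Daily Demand * Lead Time) + Safety Stock
Demand during lead time = 172 * 10 = 1720 units
ROP = 1720 + 176 = 1896 units

1896 units


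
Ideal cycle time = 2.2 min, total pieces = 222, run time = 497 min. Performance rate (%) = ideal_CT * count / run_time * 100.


Formula: Performance = (Ideal CT * Total Count) / Run Time * 100
Ideal output time = 2.2 * 222 = 488.4 min
Performance = 488.4 / 497 * 100 = 98.3%

98.3%


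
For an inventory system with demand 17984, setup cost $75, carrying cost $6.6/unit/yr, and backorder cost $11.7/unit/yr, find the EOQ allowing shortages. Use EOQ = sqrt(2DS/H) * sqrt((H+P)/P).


Formula: EOQ* = sqrt(2DS/H) * sqrt((H+P)/P)
Base EOQ = sqrt(2*17984*75/6.6) = 639.32 units
Correction = sqrt((6.6+11.7)/11.7) = 1.25064
EOQ* = 639.32 * 1.25064 = 799.6 units

799.6 units


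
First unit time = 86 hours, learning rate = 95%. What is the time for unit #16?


Formula: T_n = T_1 * (learning_rate)^(log2(n)) where learning_rate = rate/100
Doublings = log2(16) = 4
T_n = 86 * 0.95^4
T_n = 86 * 0.8145 = 70.0 hours

70.0 hours


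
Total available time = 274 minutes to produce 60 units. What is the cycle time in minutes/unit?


Formula: CT = Available Time / Number of Units
CT = 274 min / 60 units
CT = 4.57 min/unit

4.57 min/unit


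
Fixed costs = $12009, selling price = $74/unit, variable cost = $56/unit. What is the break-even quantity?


Formula: BEQ = Fixed Costs / (Price - Variable Cost)
Contribution margin = $74 - $56 = $18/unit
BEQ = ceil($12009 / $18/unit) = ceil(667.17) = 668 units

668 units


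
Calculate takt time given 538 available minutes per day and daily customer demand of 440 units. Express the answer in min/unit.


Formula: Takt Time = Available Production Time / Customer Demand
Takt = 538 min/day / 440 units/day
Takt = 1.22 min/unit

1.22 min/unit


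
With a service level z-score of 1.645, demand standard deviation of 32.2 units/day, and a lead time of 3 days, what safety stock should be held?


Formula: SS = z * sigma_d * sqrt(LT)
sqrt(LT) = sqrt(3) = 1.7321
SS = 1.645 * 32.2 * 1.7321
SS = 91.7 units

91.7 units


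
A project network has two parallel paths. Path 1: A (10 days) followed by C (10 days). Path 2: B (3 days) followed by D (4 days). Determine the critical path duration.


Path 1 = 10 + 10 = 20 days
Path 2 = 3 + 4 = 7 days
Duration = max(20, 7) = 20 days

20 days


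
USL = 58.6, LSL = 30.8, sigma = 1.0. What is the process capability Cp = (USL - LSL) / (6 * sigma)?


Cp = (58.6 - 30.8) / (6 * 1.0)

4.63


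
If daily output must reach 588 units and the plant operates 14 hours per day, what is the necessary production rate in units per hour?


Formula: Production Rate = Daily Demand / Available Hours
Rate = 588 units/day / 14 hours/day
Rate = 42.0 units/hour

42.0 units/hour


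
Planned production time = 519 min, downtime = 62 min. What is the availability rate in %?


Formula: Availability = (Planned Time - Downtime) / Planned Time * 100
Uptime = 519 - 62 = 457 min
Availability = 457 / 519 * 100 = 88.1%

88.1%


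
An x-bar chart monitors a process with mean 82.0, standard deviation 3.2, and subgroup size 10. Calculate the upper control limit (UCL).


UCL = 82.0 + 3 * 3.2 / sqrt(10)

85.04


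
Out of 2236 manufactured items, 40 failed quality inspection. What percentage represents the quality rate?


Formula: Quality Rate = Good Pieces / Total Pieces * 100
Good pieces = 2236 - 40 = 2196
QR = 2196 / 2236 * 100 = 98.2%

98.2%


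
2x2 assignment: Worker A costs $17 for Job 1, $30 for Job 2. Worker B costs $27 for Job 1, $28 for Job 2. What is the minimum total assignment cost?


Option 1: A->1 + B->2 = $17 + $28 = $45
Option 2: A->2 + B->1 = $30 + $27 = $57
Min cost = min($45, $57) = $45

$45


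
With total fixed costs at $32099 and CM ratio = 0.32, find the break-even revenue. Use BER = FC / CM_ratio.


Formula: BER = Fixed Costs / Contribution Margin Ratio
BER = $32099 / 0.32
BER = $100309.38 (to the nearest cent)

$100309.38


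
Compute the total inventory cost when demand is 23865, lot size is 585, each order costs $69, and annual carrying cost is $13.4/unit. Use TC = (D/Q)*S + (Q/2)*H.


TC = 23865/585 * 69 + 585/2 * 13.4

$6734.35


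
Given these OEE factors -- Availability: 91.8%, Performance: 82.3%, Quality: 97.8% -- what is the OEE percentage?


Formula: OEE = Availability * Performance * Quality / 10000
A * P = 91.8% * 82.3% / 100 = 75.55%
OEE = 75.55% * 97.8% / 100 = 73.9%

73.9%


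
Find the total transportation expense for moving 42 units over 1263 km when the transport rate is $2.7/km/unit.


TC = dist * cost * units = 1263 * 2.7 * 42 = $143224.20

$143224.20


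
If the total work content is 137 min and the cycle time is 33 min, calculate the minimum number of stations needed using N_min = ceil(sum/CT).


Formula: N_min = ceil(Sum of Task Times / Cycle Time)
N_min = ceil(137 min / 33 min) = ceil(4.1515)
N_min = 5 stations

5


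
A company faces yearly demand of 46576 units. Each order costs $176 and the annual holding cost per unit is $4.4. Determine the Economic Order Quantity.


Formula: EOQ = sqrt(2 * D * S / H)
Numerator: 2 * 46576 * 176 = 16394752
2DS/H = 16394752 / 4.4 = 3726080.0
EOQ = sqrt(3726080.0) = 1930.3 units

1930.3 units


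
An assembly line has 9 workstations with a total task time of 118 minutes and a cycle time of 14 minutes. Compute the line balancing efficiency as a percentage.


Formula: Efficiency = Sum of Task Times / (N_stations * CT) * 100
Total station capacity = 9 stations * 14 min = 126 min
Efficiency = 118 / 126 * 100 = 93.7%

93.7%


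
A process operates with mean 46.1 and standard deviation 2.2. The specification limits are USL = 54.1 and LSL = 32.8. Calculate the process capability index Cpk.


Cpu = (54.1 - 46.1) / (3 * 2.2) = 1.21
Cpl = (46.1 - 32.8) / (3 * 2.2) = 2.02
Cpk = min(1.21, 2.02) = 1.21

1.21


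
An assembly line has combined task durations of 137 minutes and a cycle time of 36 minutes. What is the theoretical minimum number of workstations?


Formula: N_min = ceil(Sum of Task Times / Cycle Time)
N_min = ceil(137 min / 36 min) = ceil(3.8056)
N_min = 4 stations

4


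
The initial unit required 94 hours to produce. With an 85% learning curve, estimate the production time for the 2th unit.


Formula: T_n = T_1 * (learning_rate)^(log2(n)) where learning_rate = rate/100
Doublings = log2(2) = 1
T_n = 94 * 0.85^1
T_n = 94 * 0.85 = 79.9 hours

79.9 hours


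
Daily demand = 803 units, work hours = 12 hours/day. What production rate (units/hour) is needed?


Formula: Production Rate = Daily Demand / Available Hours
Rate = 803 units/day / 12 hours/day
Rate = 66.9 units/hour

66.9 units/hour


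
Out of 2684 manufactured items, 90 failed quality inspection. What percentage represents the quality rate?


Formula: Quality Rate = Good Pieces / Total Pieces * 100
Good pieces = 2684 - 90 = 2594
QR = 2594 / 2684 * 100 = 96.6%

96.6%


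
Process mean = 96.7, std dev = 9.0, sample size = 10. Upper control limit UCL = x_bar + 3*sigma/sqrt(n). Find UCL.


UCL = 96.7 + 3 * 9.0 / sqrt(10)

105.24


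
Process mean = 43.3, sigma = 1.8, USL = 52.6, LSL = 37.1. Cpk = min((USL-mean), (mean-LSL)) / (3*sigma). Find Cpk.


Cpu = (52.6 - 43.3) / (3 * 1.8) = 1.72
Cpl = (43.3 - 37.1) / (3 * 1.8) = 1.15
Cpk = min(1.72, 1.15) = 1.15

1.15


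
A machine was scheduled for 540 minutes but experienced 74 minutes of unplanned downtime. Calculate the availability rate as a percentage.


Formula: Availability = (Planned Time - Downtime) / Planned Time * 100
Uptime = 540 - 74 = 466 min
Availability = 466 / 540 * 100 = 86.3%

86.3%


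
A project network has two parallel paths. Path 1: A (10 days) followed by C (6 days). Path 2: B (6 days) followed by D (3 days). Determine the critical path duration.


Path 1 = 10 + 6 = 16 days
Path 2 = 6 + 3 = 9 days
Duration = max(16, 9) = 16 days

16 days


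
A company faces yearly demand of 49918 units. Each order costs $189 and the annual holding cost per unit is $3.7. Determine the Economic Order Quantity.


Formula: EOQ = sqrt(2 * D * S / H)
Numerator: 2 * 49918 * 189 = 18869004
2DS/H = 18869004 / 3.7 = 5099730.8
EOQ = sqrt(5099730.8) = 2258.3 units

2258.3 units


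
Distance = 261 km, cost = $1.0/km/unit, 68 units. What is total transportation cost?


TC = dist * cost * units = 261 * 1.0 * 68 = $17748.00

$17748.00


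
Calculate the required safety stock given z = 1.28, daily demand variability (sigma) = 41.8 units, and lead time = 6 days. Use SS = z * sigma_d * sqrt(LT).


Formula: SS = z * sigma_d * sqrt(LT)
sqrt(LT) = sqrt(6) = 2.4495
SS = 1.28 * 41.8 * 2.4495
SS = 131.1 units

131.1 units


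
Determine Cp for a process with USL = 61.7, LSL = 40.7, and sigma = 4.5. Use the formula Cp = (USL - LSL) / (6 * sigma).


Cp = (61.7 - 40.7) / (6 * 4.5)

0.78


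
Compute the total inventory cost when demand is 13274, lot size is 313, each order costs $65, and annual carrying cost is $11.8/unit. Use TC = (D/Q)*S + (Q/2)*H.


TC = 13274/313 * 65 + 313/2 * 11.8

$4603.28


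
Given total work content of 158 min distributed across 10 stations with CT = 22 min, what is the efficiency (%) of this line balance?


Formula: Efficiency = Sum of Task Times / (N_stations * CT) * 100
Total station capacity = 10 stations * 22 min = 220 min
Efficiency = 158 / 220 * 100 = 71.8%

71.8%


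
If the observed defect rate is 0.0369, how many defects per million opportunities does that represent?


DPMO = defect_rate * 1000000 = 0.0369 * 1000000

36900


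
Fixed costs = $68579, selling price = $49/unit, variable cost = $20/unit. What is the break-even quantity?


Formula: BEQ = Fixed Costs / (Price - Variable Cost)
Contribution margin = $49 - $20 = $29/unit
BEQ = ceil($68579 / $29/unit) = ceil(2364.79) = 2365 units

2365 units


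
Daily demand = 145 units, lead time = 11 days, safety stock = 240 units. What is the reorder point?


Formula: ROP = (Daily Demand * Lead Time) + Safety Stock
Demand during lead time = 145 * 11 = 1595 units
ROP = 1595 + 240 = 1835 units

1835 units


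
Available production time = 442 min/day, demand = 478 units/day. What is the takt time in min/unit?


Formula: Takt Time = Available Production Time / Customer Demand
Takt = 442 min/day / 478 units/day
Takt = 0.92 min/unit

0.92 min/unit


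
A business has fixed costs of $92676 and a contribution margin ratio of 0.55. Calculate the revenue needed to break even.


Formula: BER = Fixed Costs / Contribution Margin Ratio
BER = $92676 / 0.55
BER = $168501.82 (to the nearest cent)

$168501.82


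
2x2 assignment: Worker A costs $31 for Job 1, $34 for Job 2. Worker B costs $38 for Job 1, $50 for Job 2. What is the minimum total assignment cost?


Option 1: A->1 + B->2 = $31 + $50 = $81
Option 2: A->2 + B->1 = $34 + $38 = $72
Min cost = min($81, $72) = $72

$72


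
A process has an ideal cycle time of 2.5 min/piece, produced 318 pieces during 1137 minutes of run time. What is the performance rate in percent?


Formula: Performance = (Ideal CT * Total Count) / Run Time * 100
Ideal output time = 2.5 * 318 = 795.0 min
Performance = 795.0 / 1137 * 100 = 69.9%

69.9%


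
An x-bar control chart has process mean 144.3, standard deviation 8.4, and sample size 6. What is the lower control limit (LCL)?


LCL = 144.3 - 3 * 8.4 / sqrt(6)

134.01


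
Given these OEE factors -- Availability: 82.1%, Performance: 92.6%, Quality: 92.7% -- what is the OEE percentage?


Formula: OEE = Availability * Performance * Quality / 10000
A * P = 82.1% * 92.6% / 100 = 76.02%
OEE = 76.02% * 92.7% / 100 = 70.5%

70.5%


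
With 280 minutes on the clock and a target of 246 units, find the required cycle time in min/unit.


Formula: CT = Available Time / Number of Units
CT = 280 min / 246 units
CT = 1.14 min/unit

1.14 min/unit


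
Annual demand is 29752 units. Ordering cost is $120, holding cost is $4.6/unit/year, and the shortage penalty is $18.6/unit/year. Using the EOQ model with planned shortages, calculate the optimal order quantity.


Formula: EOQ* = sqrt(2DS/H) * sqrt((H+P)/P)
Base EOQ = sqrt(2*29752*120/4.6) = 1245.9 units
Correction = sqrt((4.6+18.6)/18.6) = 1.11683
EOQ* = 1245.9 * 1.11683 = 1391.5 units

1391.5 units


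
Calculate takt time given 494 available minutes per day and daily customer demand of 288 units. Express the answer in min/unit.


Formula: Takt Time = Available Production Time / Customer Demand
Takt = 494 min/day / 288 units/day
Takt = 1.72 min/unit

1.72 min/unit


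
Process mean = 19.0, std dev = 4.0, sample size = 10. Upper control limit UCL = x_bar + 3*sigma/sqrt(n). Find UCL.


UCL = 19.0 + 3 * 4.0 / sqrt(10)

22.79


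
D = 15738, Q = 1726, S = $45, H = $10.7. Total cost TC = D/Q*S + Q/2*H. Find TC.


TC = 15738/1726 * 45 + 1726/2 * 10.7

$9644.42


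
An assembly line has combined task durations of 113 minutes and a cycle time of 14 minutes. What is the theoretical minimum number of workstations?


Formula: N_min = ceil(Sum of Task Times / Cycle Time)
N_min = ceil(113 min / 14 min) = ceil(8.0714)
N_min = 9 stations

9


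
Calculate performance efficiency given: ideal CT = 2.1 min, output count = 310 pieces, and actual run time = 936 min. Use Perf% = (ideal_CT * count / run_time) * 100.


Formula: Performance = (Ideal CT * Total Count) / Run Time * 100
Ideal output time = 2.1 * 310 = 651.0 min
Performance = 651.0 / 936 * 100 = 69.6%

69.6%


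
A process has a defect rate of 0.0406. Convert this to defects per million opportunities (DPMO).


DPMO = defect_rate * 1000000 = 0.0406 * 1000000

40600


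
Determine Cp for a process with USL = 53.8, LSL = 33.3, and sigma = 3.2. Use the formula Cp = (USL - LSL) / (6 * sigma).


Cp = (53.8 - 33.3) / (6 * 3.2)

1.07


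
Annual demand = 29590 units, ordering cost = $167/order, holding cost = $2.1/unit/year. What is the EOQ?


Formula: EOQ = sqrt(2 * D * S / H)
Numerator: 2 * 29590 * 167 = 9883060
2DS/H = 9883060 / 2.1 = 4706219.0
EOQ = sqrt(4706219.0) = 2169.4 units

2169.4 units


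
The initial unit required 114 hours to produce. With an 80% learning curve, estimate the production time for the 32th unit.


Formula: T_n = T_1 * (learning_rate)^(log2(n)) where learning_rate = rate/100
Doublings = log2(32) = 5
T_n = 114 * 0.8^5
T_n = 114 * 0.3277 = 37.4 hours

37.4 hours


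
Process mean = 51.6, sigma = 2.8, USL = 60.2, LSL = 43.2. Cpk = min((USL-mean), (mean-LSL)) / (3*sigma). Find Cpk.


Cpu = (60.2 - 51.6) / (3 * 2.8) = 1.02
Cpl = (51.6 - 43.2) / (3 * 2.8) = 1.0
Cpk = min(1.02, 1.0) = 1.0

1.0


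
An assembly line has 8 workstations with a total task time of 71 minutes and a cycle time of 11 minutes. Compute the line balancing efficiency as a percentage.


Formula: Efficiency = Sum of Task Times / (N_stations * CT) * 100
Total station capacity = 8 stations * 11 min = 88 min
Efficiency = 71 / 88 * 100 = 80.7%

80.7%


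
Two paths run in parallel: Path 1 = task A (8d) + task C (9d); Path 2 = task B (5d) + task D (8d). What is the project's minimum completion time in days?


Path 1 = 8 + 9 = 17 days
Path 2 = 5 + 8 = 13 days
Duration = max(17, 13) = 17 days

17 days


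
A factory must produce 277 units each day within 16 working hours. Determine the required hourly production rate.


Formula: Production Rate = Daily Demand / Available Hours
Rate = 277 units/day / 16 hours/day
Rate = 17.3 units/hour

17.3 units/hour


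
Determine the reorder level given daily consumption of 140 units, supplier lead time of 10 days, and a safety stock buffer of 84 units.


Formula: ROP = (Daily Demand * Lead Time) + Safety Stock
Demand during lead time = 140 * 10 = 1400 units
ROP = 1400 + 84 = 1484 units

1484 units


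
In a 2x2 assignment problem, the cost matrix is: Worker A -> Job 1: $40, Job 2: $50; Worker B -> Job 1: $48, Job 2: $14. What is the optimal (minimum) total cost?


Option 1: A->1 + B->2 = $40 + $14 = $54
Option 2: A->2 + B->1 = $50 + $48 = $98
Min cost = min($54, $98) = $54

$54


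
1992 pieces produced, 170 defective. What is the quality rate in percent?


Formula: Quality Rate = Good Pieces / Total Pieces * 100
Good pieces = 1992 - 170 = 1822
QR = 1822 / 1992 * 100 = 91.5%

91.5%


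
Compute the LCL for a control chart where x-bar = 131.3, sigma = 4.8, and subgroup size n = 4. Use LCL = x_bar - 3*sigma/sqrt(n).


LCL = 131.3 - 3 * 4.8 / sqrt(4)

124.1


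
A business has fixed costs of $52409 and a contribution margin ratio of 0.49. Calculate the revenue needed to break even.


Formula: BER = Fixed Costs / Contribution Margin Ratio
BER = $52409 / 0.49
BER = $106957.14 (to the nearest cent)

$106957.14


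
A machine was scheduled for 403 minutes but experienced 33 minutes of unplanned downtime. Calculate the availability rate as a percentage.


Formula: Availability = (Planned Time - Downtime) / Planned Time * 100
Uptime = 403 - 33 = 370 min
Availability = 370 / 403 * 100 = 91.8%

91.8%


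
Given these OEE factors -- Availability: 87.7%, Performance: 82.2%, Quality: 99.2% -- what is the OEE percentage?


Formula: OEE = Availability * Performance * Quality / 10000
A * P = 87.7% * 82.2% / 100 = 72.09%
OEE = 72.09% * 99.2% / 100 = 71.5%

71.5%


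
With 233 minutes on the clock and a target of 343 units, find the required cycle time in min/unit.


Formula: CT = Available Time / Number of Units
CT = 233 min / 343 units
CT = 0.68 min/unit

0.68 min/unit


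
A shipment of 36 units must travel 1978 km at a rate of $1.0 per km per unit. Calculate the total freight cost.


TC = dist * cost * units = 1978 * 1.0 * 36 = $71208.00

$71208.00


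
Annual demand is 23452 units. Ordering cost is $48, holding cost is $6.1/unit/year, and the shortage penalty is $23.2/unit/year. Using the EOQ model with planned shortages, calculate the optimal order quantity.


Formula: EOQ* = sqrt(2DS/H) * sqrt((H+P)/P)
Base EOQ = sqrt(2*23452*48/6.1) = 607.52 units
Correction = sqrt((6.1+23.2)/23.2) = 1.1238
EOQ* = 607.52 * 1.1238 = 682.7 units

682.7 units


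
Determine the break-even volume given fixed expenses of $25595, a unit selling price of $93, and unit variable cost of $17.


Formula: BEQ = Fixed Costs / (Price - Variable Cost)
Contribution margin = $93 - $17 = $76/unit
BEQ = ceil($25595 / $76/unit) = ceil(336.78) = 337 units

337 units


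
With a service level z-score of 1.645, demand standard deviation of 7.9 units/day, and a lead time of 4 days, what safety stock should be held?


Formula: SS = z * sigma_d * sqrt(LT)
sqrt(LT) = sqrt(4) = 2.0
SS = 1.645 * 7.9 * 2.0
SS = 26.0 units

26.0 units


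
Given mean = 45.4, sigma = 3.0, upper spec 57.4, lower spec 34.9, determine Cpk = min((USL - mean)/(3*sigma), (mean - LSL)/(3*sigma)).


Cpu = (57.4 - 45.4) / (3 * 3.0) = 1.33
Cpl = (45.4 - 34.9) / (3 * 3.0) = 1.17
Cpk = min(1.33, 1.17) = 1.17

1.17


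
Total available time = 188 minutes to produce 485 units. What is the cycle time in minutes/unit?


Formula: CT = Available Time / Number of Units
CT = 188 min / 485 units
CT = 0.39 min/unit

0.39 min/unit


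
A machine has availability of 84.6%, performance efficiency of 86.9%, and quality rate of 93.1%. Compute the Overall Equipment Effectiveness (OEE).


Formula: OEE = Availability * Performance * Quality / 10000
A * P = 84.6% * 86.9% / 100 = 73.52%
OEE = 73.52% * 93.1% / 100 = 68.4%

68.4%


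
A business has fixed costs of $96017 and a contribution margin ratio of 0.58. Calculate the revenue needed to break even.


Formula: BER = Fixed Costs / Contribution Margin Ratio
BER = $96017 / 0.58
BER = $165546.55 (to the nearest cent)

$165546.55


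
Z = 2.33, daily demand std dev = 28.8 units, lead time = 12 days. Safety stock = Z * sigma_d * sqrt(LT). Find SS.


Formula: SS = z * sigma_d * sqrt(LT)
sqrt(LT) = sqrt(12) = 3.4641
SS = 2.33 * 28.8 * 3.4641
SS = 232.5 units

232.5 units


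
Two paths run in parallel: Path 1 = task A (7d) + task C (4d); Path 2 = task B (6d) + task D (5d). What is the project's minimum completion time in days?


Path 1 = 7 + 4 = 11 days
Path 2 = 6 + 5 = 11 days
Duration = max(11, 11) = 11 days

11 days


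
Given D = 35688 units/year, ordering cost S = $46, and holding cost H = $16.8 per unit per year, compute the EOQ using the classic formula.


Formula: EOQ = sqrt(2 * D * S / H)
Numerator: 2 * 35688 * 46 = 3283296
2DS/H = 3283296 / 16.8 = 195434.3
EOQ = sqrt(195434.3) = 442.1 units

442.1 units


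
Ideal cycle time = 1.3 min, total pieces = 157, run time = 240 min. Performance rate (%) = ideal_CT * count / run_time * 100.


Formula: Performance = (Ideal CT * Total Count) / Run Time * 100
Ideal output time = 1.3 * 157 = 204.1 min
Performance = 204.1 / 240 * 100 = 85.0%

85.0%


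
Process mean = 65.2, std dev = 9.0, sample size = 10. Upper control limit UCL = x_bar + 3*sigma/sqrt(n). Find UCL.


UCL = 65.2 + 3 * 9.0 / sqrt(10)

73.74


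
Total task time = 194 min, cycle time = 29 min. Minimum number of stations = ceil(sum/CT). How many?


Formula: N_min = ceil(Sum of Task Times / Cycle Time)
N_min = ceil(194 min / 29 min) = ceil(6.6897)
N_min = 7 stations

7


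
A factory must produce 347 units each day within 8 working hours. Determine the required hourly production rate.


Formula: Production Rate = Daily Demand / Available Hours
Rate = 347 units/day / 8 hours/day
Rate = 43.4 units/hour

43.4 units/hour


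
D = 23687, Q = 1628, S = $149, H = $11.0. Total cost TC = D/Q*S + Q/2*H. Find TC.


TC = 23687/1628 * 149 + 1628/2 * 11.0

$11121.91


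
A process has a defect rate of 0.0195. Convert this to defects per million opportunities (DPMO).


DPMO = defect_rate * 1000000 = 0.0195 * 1000000

19500


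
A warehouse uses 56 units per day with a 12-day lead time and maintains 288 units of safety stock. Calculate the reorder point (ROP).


Formula: ROP = (Daily Demand * Lead Time) + Safety Stock
Demand during lead time = 56 * 12 = 672 units
ROP = 672 + 288 = 960 units

960 units


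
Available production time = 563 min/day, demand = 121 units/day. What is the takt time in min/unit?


Formula: Takt Time = Available Production Time / Customer Demand
Takt = 563 min/day / 121 units/day
Takt = 4.65 min/unit

4.65 min/unit


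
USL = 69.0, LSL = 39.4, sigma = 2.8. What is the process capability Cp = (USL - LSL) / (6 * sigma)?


Cp = (69.0 - 39.4) / (6 * 2.8)

1.76


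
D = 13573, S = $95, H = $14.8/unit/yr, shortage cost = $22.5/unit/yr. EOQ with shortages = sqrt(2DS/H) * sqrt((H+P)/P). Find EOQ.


Formula: EOQ* = sqrt(2DS/H) * sqrt((H+P)/P)
Base EOQ = sqrt(2*13573*95/14.8) = 417.43 units
Correction = sqrt((14.8+22.5)/22.5) = 1.28755
EOQ* = 417.43 * 1.28755 = 537.5 units

537.5 units


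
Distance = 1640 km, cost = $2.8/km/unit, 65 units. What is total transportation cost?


TC = dist * cost * units = 1640 * 2.8 * 65 = $298480.00

$298480.00


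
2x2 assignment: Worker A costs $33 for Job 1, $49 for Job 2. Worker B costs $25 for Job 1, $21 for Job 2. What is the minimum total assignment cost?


Option 1: A->1 + B->2 = $33 + $21 = $54
Option 2: A->2 + B->1 = $49 + $25 = $74
Min cost = min($54, $74) = $54

$54


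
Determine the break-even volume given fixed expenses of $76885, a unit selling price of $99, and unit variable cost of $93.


Formula: BEQ = Fixed Costs / (Price - Variable Cost)
Contribution margin = $99 - $93 = $6/unit
BEQ = ceil($76885 / $6/unit) = ceil(12814.17) = 12815 units

12815 units


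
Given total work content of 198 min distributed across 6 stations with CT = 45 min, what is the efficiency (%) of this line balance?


Formula: Efficiency = Sum of Task Times / (N_stations * CT) * 100
Total station capacity = 6 stations * 45 min = 270 min
Efficiency = 198 / 270 * 100 = 73.3%

73.3%


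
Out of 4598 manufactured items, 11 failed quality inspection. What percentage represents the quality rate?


Formula: Quality Rate = Good Pieces / Total Pieces * 100
Good pieces = 4598 - 11 = 4587
QR = 4587 / 4598 * 100 = 99.8%

99.8%


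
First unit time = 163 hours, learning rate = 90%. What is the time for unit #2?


Formula: T_n = T_1 * (learning_rate)^(log2(n)) where learning_rate = rate/100
Doublings = log2(2) = 1
T_n = 163 * 0.9^1
T_n = 163 * 0.9 = 146.7 hours

146.7 hours


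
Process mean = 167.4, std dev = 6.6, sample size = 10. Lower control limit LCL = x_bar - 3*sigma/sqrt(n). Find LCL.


LCL = 167.4 - 3 * 6.6 / sqrt(10)

161.14


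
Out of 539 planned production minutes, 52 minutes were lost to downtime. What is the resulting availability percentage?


Formula: Availability = (Planned Time - Downtime) / Planned Time * 100
Uptime = 539 - 52 = 487 min
Availability = 487 / 539 * 100 = 90.4%

90.4%


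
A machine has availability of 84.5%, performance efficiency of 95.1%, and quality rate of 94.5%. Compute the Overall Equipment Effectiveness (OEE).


Formula: OEE = Availability * Performance * Quality / 10000
A * P = 84.5% * 95.1% / 100 = 80.36%
OEE = 80.36% * 94.5% / 100 = 75.9%

75.9%


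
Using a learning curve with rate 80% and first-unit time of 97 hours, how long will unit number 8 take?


Formula: T_n = T_1 * (learning_rate)^(log2(n)) where learning_rate = rate/100
Doublings = log2(8) = 3
T_n = 97 * 0.8^3
T_n = 97 * 0.512 = 49.7 hours

49.7 hours


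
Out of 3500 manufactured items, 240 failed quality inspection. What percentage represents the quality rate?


Formula: Quality Rate = Good Pieces / Total Pieces * 100
Good pieces = 3500 - 240 = 3260
QR = 3260 / 3500 * 100 = 93.1%

93.1%


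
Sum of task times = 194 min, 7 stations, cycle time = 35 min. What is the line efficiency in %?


Formula: Efficiency = Sum of Task Times / (N_stations * CT) * 100
Total station capacity = 7 stations * 35 min = 245 min
Efficiency = 194 / 245 * 100 = 79.2%

79.2%


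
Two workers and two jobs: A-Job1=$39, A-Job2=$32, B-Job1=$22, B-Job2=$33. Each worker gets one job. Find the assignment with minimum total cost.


Option 1: A->1 + B->2 = $39 + $33 = $72
Option 2: A->2 + B->1 = $32 + $22 = $54
Min cost = min($72, $54) = $54

$54


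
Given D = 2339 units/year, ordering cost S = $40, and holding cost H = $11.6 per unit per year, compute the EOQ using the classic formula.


Formula: EOQ = sqrt(2 * D * S / H)
Numerator: 2 * 2339 * 40 = 187120
2DS/H = 187120 / 11.6 = 16131.0
EOQ = sqrt(16131.0) = 127.0 units

127.0 units


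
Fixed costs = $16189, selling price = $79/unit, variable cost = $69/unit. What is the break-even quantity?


Formula: BEQ = Fixed Costs / (Price - Variable Cost)
Contribution margin = $79 - $69 = $10/unit
BEQ = ceil($16189 / $10/unit) = ceil(1618.9) = 1619 units

1619 units


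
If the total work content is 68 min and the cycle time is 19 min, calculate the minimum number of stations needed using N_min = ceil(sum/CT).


Formula: N_min = ceil(Sum of Task Times / Cycle Time)
N_min = ceil(68 min / 19 min) = ceil(3.5789)
N_min = 4 stations

4


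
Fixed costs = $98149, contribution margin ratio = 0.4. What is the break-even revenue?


Formula: BER = Fixed Costs / Contribution Margin Ratio
BER = $98149 / 0.4
BER = $245372.50 (to the nearest cent)

$245372.50


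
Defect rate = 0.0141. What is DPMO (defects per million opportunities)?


DPMO = defect_rate * 1000000 = 0.0141 * 1000000

14100


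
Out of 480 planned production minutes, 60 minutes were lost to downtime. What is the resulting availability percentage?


Formula: Availability = (Planned Time - Downtime) / Planned Time * 100
Uptime = 480 - 60 = 420 min
Availability = 420 / 480 * 100 = 87.5%

87.5%


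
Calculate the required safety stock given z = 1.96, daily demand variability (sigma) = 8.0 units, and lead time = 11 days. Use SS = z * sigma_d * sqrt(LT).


Formula: SS = z * sigma_d * sqrt(LT)
sqrt(LT) = sqrt(11) = 3.3166
SS = 1.96 * 8.0 * 3.3166
SS = 52.0 units

52.0 units


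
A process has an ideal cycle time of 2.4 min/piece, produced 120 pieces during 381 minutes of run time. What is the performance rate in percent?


Formula: Performance = (Ideal CT * Total Count) / Run Time * 100
Ideal output time = 2.4 * 120 = 288.0 min
Performance = 288.0 / 381 * 100 = 75.6%

75.6%


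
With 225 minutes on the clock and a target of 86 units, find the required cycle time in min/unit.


Formula: CT = Available Time / Number of Units
CT = 225 min / 86 units
CT = 2.62 min/unit

2.62 min/unit


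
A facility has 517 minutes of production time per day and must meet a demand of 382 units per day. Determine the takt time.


Formula: Takt Time = Available Production Time / Customer Demand
Takt = 517 min/day / 382 units/day
Takt = 1.35 min/unit

1.35 min/unit


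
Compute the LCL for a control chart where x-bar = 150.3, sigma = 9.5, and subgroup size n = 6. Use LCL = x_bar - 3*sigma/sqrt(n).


LCL = 150.3 - 3 * 9.5 / sqrt(6)

138.66


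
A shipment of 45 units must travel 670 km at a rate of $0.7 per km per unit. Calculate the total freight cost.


TC = dist * cost * units = 670 * 0.7 * 45 = $21105.00

$21105.00


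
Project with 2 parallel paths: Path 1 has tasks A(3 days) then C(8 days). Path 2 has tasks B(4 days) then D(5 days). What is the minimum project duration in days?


Path 1 = 3 + 8 = 11 days
Path 2 = 4 + 5 = 9 days
Duration = max(11, 9) = 11 days

11 days


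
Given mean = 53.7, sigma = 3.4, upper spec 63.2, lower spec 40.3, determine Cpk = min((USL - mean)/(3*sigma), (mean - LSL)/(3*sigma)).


Cpu = (63.2 - 53.7) / (3 * 3.4) = 0.93
Cpl = (53.7 - 40.3) / (3 * 3.4) = 1.31
Cpk = min(0.93, 1.31) = 0.93

0.93


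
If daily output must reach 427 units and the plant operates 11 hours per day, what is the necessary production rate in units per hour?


Formula: Production Rate = Daily Demand / Available Hours
Rate = 427 units/day / 11 hours/day
Rate = 38.8 units/hour

38.8 units/hour


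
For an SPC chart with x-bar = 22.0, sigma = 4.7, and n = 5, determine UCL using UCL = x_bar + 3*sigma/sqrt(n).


UCL = 22.0 + 3 * 4.7 / sqrt(5)

28.31


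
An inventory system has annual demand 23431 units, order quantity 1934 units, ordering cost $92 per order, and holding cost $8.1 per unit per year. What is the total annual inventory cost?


TC = 23431/1934 * 92 + 1934/2 * 8.1

$8947.31


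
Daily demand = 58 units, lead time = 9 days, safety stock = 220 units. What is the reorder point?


Formula: ROP = (Daily Demand * Lead Time) + Safety Stock
Demand during lead time = 58 * 9 = 522 units
ROP = 522 + 220 = 742 units

742 units


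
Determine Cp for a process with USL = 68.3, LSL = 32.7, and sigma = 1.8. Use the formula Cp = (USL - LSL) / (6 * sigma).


Cp = (68.3 - 32.7) / (6 * 1.8)

3.3


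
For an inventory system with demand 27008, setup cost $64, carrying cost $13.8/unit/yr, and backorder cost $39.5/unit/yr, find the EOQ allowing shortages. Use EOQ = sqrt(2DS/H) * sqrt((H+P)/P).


Formula: EOQ* = sqrt(2DS/H) * sqrt((H+P)/P)
Base EOQ = sqrt(2*27008*64/13.8) = 500.51 units
Correction = sqrt((13.8+39.5)/39.5) = 1.16162
EOQ* = 500.51 * 1.16162 = 581.4 units

581.4 units


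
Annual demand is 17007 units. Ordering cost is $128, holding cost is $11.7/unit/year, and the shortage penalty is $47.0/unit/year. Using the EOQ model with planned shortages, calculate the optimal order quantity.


Formula: EOQ* = sqrt(2DS/H) * sqrt((H+P)/P)
Base EOQ = sqrt(2*17007*128/11.7) = 610.02 units
Correction = sqrt((11.7+47.0)/47.0) = 1.11756
EOQ* = 610.02 * 1.11756 = 681.7 units

681.7 units


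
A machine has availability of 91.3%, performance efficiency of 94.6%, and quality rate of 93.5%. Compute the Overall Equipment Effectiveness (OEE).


Formula: OEE = Availability * Performance * Quality / 10000
A * P = 91.3% * 94.6% / 100 = 86.37%
OEE = 86.37% * 93.5% / 100 = 80.8%

80.8%


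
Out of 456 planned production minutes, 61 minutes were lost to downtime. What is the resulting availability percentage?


Formula: Availability = (Planned Time - Downtime) / Planned Time * 100
Uptime = 456 - 61 = 395 min
Availability = 395 / 456 * 100 = 86.6%

86.6%


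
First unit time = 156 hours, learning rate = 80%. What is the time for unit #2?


Formula: T_n = T_1 * (learning_rate)^(log2(n)) where learning_rate = rate/100
Doublings = log2(2) = 1
T_n = 156 * 0.8^1
T_n = 156 * 0.8 = 124.8 hours

124.8 hours


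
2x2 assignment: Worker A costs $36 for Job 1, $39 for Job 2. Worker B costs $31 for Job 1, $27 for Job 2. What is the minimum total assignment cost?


Option 1: A->1 + B->2 = $36 + $27 = $63
Option 2: A->2 + B->1 = $39 + $31 = $70
Min cost = min($63, $70) = $63

$63


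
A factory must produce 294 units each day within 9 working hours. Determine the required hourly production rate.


Formula: Production Rate = Daily Demand / Available Hours
Rate = 294 units/day / 9 hours/day
Rate = 32.7 units/hour

32.7 units/hour


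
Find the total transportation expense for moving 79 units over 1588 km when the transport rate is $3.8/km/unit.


TC = dist * cost * units = 1588 * 3.8 * 79 = $476717.60

$476717.60


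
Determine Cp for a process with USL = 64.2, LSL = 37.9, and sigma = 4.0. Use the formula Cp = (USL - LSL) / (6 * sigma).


Cp = (64.2 - 37.9) / (6 * 4.0)

1.1


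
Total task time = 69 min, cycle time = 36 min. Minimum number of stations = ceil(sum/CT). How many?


Formula: N_min = ceil(Sum of Task Times / Cycle Time)
N_min = ceil(69 min / 36 min) = ceil(1.9167)
N_min = 2 stations

2


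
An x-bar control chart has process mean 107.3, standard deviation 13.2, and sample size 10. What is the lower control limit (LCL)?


LCL = 107.3 - 3 * 13.2 / sqrt(10)

94.78


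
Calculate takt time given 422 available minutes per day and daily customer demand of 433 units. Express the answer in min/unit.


Formula: Takt Time = Available Production Time / Customer Demand
Takt = 422 min/day / 433 units/day
Takt = 0.97 min/unit

0.97 min/unit


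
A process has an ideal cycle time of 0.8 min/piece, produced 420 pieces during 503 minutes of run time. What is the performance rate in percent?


Formula: Performance = (Ideal CT * Total Count) / Run Time * 100
Ideal output time = 0.8 * 420 = 336.0 min
Performance = 336.0 / 503 * 100 = 66.8%

66.8%


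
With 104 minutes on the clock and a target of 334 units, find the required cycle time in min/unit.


Formula: CT = Available Time / Number of Units
CT = 104 min / 334 units
CT = 0.31 min/unit

0.31 min/unit


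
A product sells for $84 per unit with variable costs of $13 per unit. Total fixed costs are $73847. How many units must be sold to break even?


Formula: BEQ = Fixed Costs / (Price - Variable Cost)
Contribution margin = $84 - $13 = $71/unit
BEQ = ceil($73847 / $71/unit) = ceil(1040.1) = 1041 units

1041 units


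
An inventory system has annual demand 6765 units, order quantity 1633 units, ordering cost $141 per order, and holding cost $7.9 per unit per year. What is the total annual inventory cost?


TC = 6765/1633 * 141 + 1633/2 * 7.9

$7034.47


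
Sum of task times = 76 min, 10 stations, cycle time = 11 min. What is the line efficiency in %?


Formula: Efficiency = Sum of Task Times / (N_stations * CT) * 100
Total station capacity = 10 stations * 11 min = 110 min
Efficiency = 76 / 110 * 100 = 69.1%

69.1%


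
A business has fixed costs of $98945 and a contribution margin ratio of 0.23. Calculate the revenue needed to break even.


Formula: BER = Fixed Costs / Contribution Margin Ratio
BER = $98945 / 0.23
BER = $430195.65 (to the nearest cent)

$430195.65


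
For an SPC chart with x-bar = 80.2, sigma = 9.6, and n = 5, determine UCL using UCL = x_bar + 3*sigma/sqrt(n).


UCL = 80.2 + 3 * 9.6 / sqrt(5)

93.08


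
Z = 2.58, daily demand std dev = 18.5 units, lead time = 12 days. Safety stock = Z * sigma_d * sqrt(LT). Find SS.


Formula: SS = z * sigma_d * sqrt(LT)
sqrt(LT) = sqrt(12) = 3.4641
SS = 2.58 * 18.5 * 3.4641
SS = 165.3 units

165.3 units


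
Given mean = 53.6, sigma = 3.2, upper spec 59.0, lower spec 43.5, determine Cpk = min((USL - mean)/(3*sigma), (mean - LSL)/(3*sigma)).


Cpu = (59.0 - 53.6) / (3 * 3.2) = 0.56
Cpl = (53.6 - 43.5) / (3 * 3.2) = 1.05
Cpk = min(0.56, 1.05) = 0.56

0.56


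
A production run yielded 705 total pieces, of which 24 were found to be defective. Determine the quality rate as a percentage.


Formula: Quality Rate = Good Pieces / Total Pieces * 100
Good pieces = 705 - 24 = 681
QR = 681 / 705 * 100 = 96.6%

96.6%


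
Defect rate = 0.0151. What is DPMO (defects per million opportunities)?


DPMO = defect_rate * 1000000 = 0.0151 * 1000000

15100


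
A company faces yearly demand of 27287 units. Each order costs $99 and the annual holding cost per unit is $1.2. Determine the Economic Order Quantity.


Formula: EOQ = sqrt(2 * D * S / H)
Numerator: 2 * 27287 * 99 = 5402826
2DS/H = 5402826 / 1.2 = 4502355.0
EOQ = sqrt(4502355.0) = 2121.9 units

2121.9 units


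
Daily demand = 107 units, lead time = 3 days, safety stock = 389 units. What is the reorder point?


Formula: ROP = (Daily Demand * Lead Time) + Safety Stock
Demand during lead time = 107 * 3 = 321 units
ROP = 321 + 389 = 710 units

710 units


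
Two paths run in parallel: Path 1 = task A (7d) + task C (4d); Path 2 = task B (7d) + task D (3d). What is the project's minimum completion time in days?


Path 1 = 7 + 4 = 11 days
Path 2 = 7 + 3 = 10 days
Duration = max(11, 10) = 11 days

11 days


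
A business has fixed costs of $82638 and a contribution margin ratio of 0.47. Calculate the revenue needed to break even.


Formula: BER = Fixed Costs / Contribution Margin Ratio
BER = $82638 / 0.47
BER = $175825.53 (to the nearest cent)

$175825.53


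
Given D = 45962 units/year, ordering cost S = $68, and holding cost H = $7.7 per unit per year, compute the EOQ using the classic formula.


Formula: EOQ = sqrt(2 * D * S / H)
Numerator: 2 * 45962 * 68 = 6250832
2DS/H = 6250832 / 7.7 = 811796.4
EOQ = sqrt(811796.4) = 901.0 units

901.0 units
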